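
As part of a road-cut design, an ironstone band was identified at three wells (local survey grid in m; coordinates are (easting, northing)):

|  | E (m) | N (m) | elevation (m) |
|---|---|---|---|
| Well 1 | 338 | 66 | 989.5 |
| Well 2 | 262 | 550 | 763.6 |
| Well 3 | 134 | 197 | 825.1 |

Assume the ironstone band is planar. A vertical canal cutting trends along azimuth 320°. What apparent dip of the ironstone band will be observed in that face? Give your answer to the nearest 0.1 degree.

33.1°

Two edge vectors: Well 1→Well 2 = (-76, 484, -225.9), Well 1→Well 3 = (-204, 131, -164.4).
Normal n = (Well 1→Well 2) × (Well 1→Well 3) = (-49976.7, 33589.2, 88780).
So ∂z/∂E = −n_x/n_z = 0.56293 and ∂z/∂N = −n_y/n_z = −0.37834.
Unit vector along 320° is (sin 320°, cos 320°) = (-0.6428, 0.7660).
Slope in that direction = a·(-0.6428) + b·(0.7660) = −0.65167.
Apparent dip = arctan|0.65167| = 33.1° (true dip is 34.1°, so apparent ≤ true as expected).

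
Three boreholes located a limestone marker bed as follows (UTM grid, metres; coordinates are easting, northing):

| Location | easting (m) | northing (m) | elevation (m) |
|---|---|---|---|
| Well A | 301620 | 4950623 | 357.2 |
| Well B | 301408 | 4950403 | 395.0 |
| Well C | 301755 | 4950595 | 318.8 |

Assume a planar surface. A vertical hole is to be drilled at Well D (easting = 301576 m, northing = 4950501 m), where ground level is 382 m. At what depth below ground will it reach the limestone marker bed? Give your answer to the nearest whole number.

23 m

Two edge vectors: Well A→Well B = (-212, -220, 37.8), Well A→Well C = (135, -28, -38.4).
Normal n = (Well A→Well B) × (Well A→Well C) = (9506.4, -3037.8, 35636).
So ∂z/∂easting = −n_x/n_z = −0.26676395 and ∂z/∂northing = −n_y/n_z = 0.08524526.
Intercept c from Well A: 357.2 + 80461.34 − 422017.13 = −341198.59.
At (301576, 4950501): z_contact = −80449.6 + 422006.7 − 341198.59 = 358.5 m.
Depth below ground = 382 − 358.5 = 23 m.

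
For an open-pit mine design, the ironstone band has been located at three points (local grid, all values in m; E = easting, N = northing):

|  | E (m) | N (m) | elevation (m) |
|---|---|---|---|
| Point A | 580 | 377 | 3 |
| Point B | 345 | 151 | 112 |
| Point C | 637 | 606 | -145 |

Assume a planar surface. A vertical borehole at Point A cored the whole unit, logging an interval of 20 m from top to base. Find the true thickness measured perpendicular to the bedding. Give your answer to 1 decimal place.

16.2 m

Two edge vectors: Point A→Point B = (-235, -226, 109), Point A→Point C = (57, 229, -148).
Normal n = (Point A→Point B) × (Point A→Point C) = (8487, -28567, -40933).
So ∂z/∂E = −n_x/n_z = 0.20734 and ∂z/∂N = −n_y/n_z = −0.69790.
|∇z| = √(a²+b²) = 0.72804, so dip δ = arctan(0.72804) = 36.06°.
True thickness = vertical thickness × cos δ = 20 × cos 36.06° = 16.2 m.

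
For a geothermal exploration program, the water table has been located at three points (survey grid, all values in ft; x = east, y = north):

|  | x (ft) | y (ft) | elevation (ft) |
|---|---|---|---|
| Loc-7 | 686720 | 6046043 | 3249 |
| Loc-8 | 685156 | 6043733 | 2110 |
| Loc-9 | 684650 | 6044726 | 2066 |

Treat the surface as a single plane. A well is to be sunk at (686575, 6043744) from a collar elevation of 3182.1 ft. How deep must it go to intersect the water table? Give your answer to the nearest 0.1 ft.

Two edge vectors: Loc-7→Loc-8 = (-1564, -2310, -1139), Loc-7→Loc-9 = (-2070, -1317, -1183).
Normal n = (Loc-7→Loc-8) × (Loc-7→Loc-9) = (1232667, 507518, -2721912).
So ∂z/∂x = −n_x/n_z = 0.452868057 and ∂z/∂y = −n_y/n_z = 0.186456432.
Intercept c from Loc-7: 3249 − 310993.55 − 1127323.61 = −1435068.16.
At (686575, 6043744): z_contact = 310927.89 + 1126894.94 − 1435068.16 = 2754.67 ft.
Depth below ground = 3182.1 − 2754.67 = 427.4 ft.

427.4 ft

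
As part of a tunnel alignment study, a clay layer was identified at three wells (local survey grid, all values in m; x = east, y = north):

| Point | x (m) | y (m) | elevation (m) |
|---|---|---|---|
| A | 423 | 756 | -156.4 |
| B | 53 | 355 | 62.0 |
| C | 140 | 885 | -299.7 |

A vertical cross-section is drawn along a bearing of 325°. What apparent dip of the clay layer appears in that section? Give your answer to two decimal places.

34.52°

Let the plane be z = a·x + b·y + c.
B−A: −370a − 401b = 218.4;  C−A: −283a + 129b = −143.3.
Solving gives a = 0.18168, b = −0.71228.
Unit vector along 325° is (sin 325°, cos 325°) = (-0.5736, 0.8192).
Slope in that direction = a·(-0.5736) + b·(0.8192) = −0.68767.
Apparent dip = arctan|0.68767| = 34.52° (true dip is 36.3°, so apparent ≤ true as expected).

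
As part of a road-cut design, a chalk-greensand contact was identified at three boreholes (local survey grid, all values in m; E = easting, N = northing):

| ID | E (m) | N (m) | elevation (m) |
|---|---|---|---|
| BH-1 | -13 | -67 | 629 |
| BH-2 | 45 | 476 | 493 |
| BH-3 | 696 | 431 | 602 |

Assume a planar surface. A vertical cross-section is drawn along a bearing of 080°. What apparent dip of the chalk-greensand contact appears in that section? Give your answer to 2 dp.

Two edge vectors: BH-1→BH-2 = (58, 543, -136), BH-1→BH-3 = (709, 498, -27).
Normal n = (BH-1→BH-2) × (BH-1→BH-3) = (53067, -94858, -356103).
So ∂z/∂E = −n_x/n_z = 0.14902 and ∂z/∂N = −n_y/n_z = −0.26638.
Unit vector along 080° is (sin 80°, cos 80°) = (0.9848, 0.1736).
Slope in that direction = a·(0.9848) + b·(0.1736) = 0.10050.
Apparent dip = arctan|0.10050| = 5.74° (true dip is 17.0°, so apparent ≤ true as expected).

5.74°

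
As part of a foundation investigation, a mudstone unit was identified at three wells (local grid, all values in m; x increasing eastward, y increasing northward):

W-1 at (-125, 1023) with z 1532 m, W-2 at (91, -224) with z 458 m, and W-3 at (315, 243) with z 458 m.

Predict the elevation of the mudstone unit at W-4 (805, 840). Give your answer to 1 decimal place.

Two edge vectors: W-1→W-2 = (216, -1247, -1074), W-1→W-3 = (440, -780, -1074).
Normal n = (W-1→W-2) × (W-1→W-3) = (501558, -240576, 380200).
So ∂z/∂x = −n_x/n_z = −1.319195 and ∂z/∂y = −n_y/n_z = 0.632762.
Intercept c from W-1: 1532 − 164.90 − 647.32 = 719.79.
At (805, 840): z = −1062.0 + 531.5 + 719.79 = 189.4 m.

189.4 m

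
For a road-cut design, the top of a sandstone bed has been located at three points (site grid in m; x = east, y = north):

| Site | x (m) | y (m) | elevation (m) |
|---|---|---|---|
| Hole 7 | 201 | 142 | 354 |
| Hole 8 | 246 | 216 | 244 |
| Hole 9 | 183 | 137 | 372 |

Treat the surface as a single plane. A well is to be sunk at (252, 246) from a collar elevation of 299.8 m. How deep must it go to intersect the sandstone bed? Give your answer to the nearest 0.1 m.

Two edge vectors: Hole 7→Hole 8 = (45, 74, -110), Hole 7→Hole 9 = (-18, -5, 18).
Normal n = (Hole 7→Hole 8) × (Hole 7→Hole 9) = (782, 1170, 1107).
So ∂z/∂x = −n_x/n_z = −0.70641 and ∂z/∂y = −n_y/n_z = −1.05691.
Intercept c from Hole 7: 354 + 141.99 + 150.08 = 646.07.
At (252, 246): z_contact = −178.02 − 260.00 + 646.07 = 208.05 m.
Depth below ground = 299.8 − 208.05 = 91.7 m.

91.7 m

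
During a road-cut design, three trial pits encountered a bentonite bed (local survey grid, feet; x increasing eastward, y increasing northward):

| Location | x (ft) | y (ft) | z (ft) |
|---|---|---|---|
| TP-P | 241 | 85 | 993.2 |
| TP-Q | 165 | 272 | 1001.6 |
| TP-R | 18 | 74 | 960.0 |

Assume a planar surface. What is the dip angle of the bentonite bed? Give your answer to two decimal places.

10.04°

Let the plane be z = a·x + b·y + c.
TP-Q−TP-P: −76a + 187b = 8.4;  TP-R−TP-P: −223a − 11b = −33.2.
Solving gives a = 0.14378, b = 0.10335.
Gradient magnitude |∇z| = √(a² + b²) = √(0.02067 + 0.01068) = 0.17707.
True dip = arctan(0.17707) = 10.04°, dipping toward SW (azimuth ≈ 234°).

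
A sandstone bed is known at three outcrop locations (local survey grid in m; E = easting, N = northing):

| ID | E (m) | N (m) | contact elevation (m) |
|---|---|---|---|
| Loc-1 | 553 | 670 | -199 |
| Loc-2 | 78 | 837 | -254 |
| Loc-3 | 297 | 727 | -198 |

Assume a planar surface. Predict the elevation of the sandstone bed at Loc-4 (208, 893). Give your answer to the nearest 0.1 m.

-333.4 m

Let the plane be z = a·E + b·N + c.
Loc-2−Loc-1: −475a + 167b = −55;  Loc-3−Loc-1: −256a + 57b = 1.
Solving gives a = −0.21063, b = −0.92843.
Then c = -199 − a·553 − b·670 = 539.52.
At (208, 893): z = −43.8 − 829.1 + 539.52 = -333.4 m.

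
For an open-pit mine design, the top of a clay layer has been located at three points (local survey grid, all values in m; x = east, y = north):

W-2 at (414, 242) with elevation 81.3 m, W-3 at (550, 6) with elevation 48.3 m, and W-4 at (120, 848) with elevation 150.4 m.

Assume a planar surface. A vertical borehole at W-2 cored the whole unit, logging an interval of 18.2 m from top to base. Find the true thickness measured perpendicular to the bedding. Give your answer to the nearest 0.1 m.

Two edge vectors: W-2→W-3 = (136, -236, -33), W-2→W-4 = (-294, 606, 69.1).
Normal n = (W-2→W-3) × (W-2→W-4) = (3690.4, 304.4, 13032).
So ∂z/∂x = −n_x/n_z = −0.28318 and ∂z/∂y = −n_y/n_z = −0.02336.
|∇z| = √(a²+b²) = 0.28414, so dip δ = arctan(0.28414) = 15.86°.
True thickness = vertical thickness × cos δ = 18.2 × cos 15.86° = 17.5 m.

17.5 m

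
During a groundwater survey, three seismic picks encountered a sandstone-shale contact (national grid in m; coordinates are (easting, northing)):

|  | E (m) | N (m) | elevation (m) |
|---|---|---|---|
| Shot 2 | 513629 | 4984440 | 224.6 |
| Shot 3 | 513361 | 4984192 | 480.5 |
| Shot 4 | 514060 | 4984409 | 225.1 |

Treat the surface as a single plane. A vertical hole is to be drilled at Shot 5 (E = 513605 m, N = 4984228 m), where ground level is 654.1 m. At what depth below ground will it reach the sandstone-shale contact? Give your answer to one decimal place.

Let the plane be z = a·E + b·N + c.
Shot 3−Shot 2: −268a − 248b = 255.9;  Shot 4−Shot 2: 431a − 31b = 0.5.
Solving gives a = −0.067787944, b = −0.958600125.
Then c = 224.6 − a·513629 − b·4984440 = 4813127.26.
At (513605, 4984228): z_contact = −34816.23 − 4777881.58 + 4813127.26 = 429.45 m.
Depth below ground = 654.1 − 429.45 = 224.6 m.

224.6 m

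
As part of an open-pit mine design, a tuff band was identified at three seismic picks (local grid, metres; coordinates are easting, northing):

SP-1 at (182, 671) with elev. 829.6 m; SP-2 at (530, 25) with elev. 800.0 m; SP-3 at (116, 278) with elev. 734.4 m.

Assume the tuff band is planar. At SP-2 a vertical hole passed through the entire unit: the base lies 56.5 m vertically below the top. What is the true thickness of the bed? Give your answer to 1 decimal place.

53.5 m

Two edge vectors: SP-1→SP-2 = (348, -646, -29.6), SP-1→SP-3 = (-66, -393, -95.2).
Normal n = (SP-1→SP-2) × (SP-1→SP-3) = (49866.4, 35083.2, -179400).
So ∂z/∂easting = −n_x/n_z = 0.27796 and ∂z/∂northing = −n_y/n_z = 0.19556.
|∇z| = √(a²+b²) = 0.33986, so dip δ = arctan(0.33986) = 18.77°.
True thickness = vertical thickness × cos δ = 56.5 × cos 18.77° = 53.5 m.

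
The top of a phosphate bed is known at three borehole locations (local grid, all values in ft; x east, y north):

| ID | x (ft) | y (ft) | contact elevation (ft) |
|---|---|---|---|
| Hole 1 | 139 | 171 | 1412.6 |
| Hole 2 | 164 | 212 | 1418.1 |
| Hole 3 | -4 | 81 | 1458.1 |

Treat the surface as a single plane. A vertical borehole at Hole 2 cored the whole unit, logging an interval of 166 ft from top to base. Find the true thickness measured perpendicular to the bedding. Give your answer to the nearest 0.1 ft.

Two edge vectors: Hole 1→Hole 2 = (25, 41, 5.5), Hole 1→Hole 3 = (-143, -90, 45.5).
Normal n = (Hole 1→Hole 2) × (Hole 1→Hole 3) = (2360.5, -1924, 3613).
So ∂z/∂x = −n_x/n_z = −0.65334 and ∂z/∂y = −n_y/n_z = 0.53252.
|∇z| = √(a²+b²) = 0.84287, so dip δ = arctan(0.84287) = 40.13°.
True thickness = vertical thickness × cos δ = 166 × cos 40.13° = 126.9 ft.

126.9 ft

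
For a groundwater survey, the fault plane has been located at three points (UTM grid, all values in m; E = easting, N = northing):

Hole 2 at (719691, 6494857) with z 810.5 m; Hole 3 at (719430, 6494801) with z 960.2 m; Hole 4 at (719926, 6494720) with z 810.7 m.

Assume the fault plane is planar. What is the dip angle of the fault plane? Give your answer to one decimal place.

Two edge vectors: Hole 2→Hole 3 = (-261, -56, 149.7), Hole 2→Hole 4 = (235, -137, 0.2).
Normal n = (Hole 2→Hole 3) × (Hole 2→Hole 4) = (20497.7, 35231.7, 48917).
So ∂z/∂E = −n_x/n_z = −0.41903 and ∂z/∂N = −n_y/n_z = −0.72023.
Gradient magnitude |∇z| = √(a² + b²) = √(0.17559 + 0.51874) = 0.83326.
True dip = arctan(0.83326) = 39.8°, dipping toward NNE (azimuth ≈ 030°).

39.8°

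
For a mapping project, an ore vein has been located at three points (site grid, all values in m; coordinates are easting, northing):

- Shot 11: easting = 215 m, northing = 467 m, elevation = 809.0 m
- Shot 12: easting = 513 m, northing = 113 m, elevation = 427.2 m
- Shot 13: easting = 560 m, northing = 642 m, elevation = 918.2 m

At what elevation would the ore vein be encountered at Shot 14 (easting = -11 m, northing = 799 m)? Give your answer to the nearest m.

Let the plane be z = a·easting + b·northing + c.
Shot 12−Shot 11: 298a − 354b = −381.8;  Shot 13−Shot 11: 345a + 175b = 109.2.
Solving gives a = −0.16157, b = 0.94252.
Then c = 809 − a·215 − b·467 = 403.58.
At (-11, 799): z = 1.8 + 753.1 + 403.58 = 1158.4 m.

1158 m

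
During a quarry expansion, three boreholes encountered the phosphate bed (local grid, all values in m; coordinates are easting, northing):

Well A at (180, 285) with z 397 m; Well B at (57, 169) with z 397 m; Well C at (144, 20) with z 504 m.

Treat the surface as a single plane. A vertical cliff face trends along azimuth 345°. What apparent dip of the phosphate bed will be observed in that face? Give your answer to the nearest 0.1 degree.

29.3°

Two edge vectors: Well A→Well B = (-123, -116, 0), Well A→Well C = (-36, -265, 107).
Normal n = (Well A→Well B) × (Well A→Well C) = (-12412, 13161, 28419).
So ∂z/∂easting = −n_x/n_z = 0.43675 and ∂z/∂northing = −n_y/n_z = −0.46311.
Unit vector along 345° is (sin 345°, cos 345°) = (-0.2588, 0.9659).
Slope in that direction = a·(-0.2588) + b·(0.9659) = −0.56036.
Apparent dip = arctan|0.56036| = 29.3° (true dip is 32.5°, so apparent ≤ true as expected).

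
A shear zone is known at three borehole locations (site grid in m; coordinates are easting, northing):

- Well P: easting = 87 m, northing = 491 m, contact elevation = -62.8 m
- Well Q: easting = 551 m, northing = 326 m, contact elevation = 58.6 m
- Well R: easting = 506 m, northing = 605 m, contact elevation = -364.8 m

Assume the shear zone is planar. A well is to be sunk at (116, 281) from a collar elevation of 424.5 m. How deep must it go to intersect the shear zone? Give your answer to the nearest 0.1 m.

Let the plane be z = a·easting + b·northing + c.
Well Q−Well P: 464a − 165b = 121.4;  Well R−Well P: 419a + 114b = −302.
Solving gives a = −0.29493, b = −1.56513.
Then c = -62.8 − a·87 − b·491 = 731.34.
At (116, 281): z_contact = −34.21 − 439.80 + 731.34 = 257.32 m.
Depth below ground = 424.5 − 257.32 = 167.2 m.

167.2 m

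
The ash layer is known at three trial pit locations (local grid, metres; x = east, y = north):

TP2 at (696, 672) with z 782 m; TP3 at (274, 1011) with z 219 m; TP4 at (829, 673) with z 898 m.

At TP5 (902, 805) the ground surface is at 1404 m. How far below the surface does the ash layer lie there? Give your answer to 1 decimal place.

517.2 m

Let the plane be z = a·x + b·y + c.
TP3−TP2: −422a + 339b = −563;  TP4−TP2: 133a + 1b = 116.
Solving gives a = 0.876464, b = −0.569711.
Then c = 782 − a·696 − b·672 = 554.83.
At (902, 805): z_contact = 790.57 − 458.62 + 554.83 = 886.78 m.
Depth below ground = 1404 − 886.78 = 517.2 m.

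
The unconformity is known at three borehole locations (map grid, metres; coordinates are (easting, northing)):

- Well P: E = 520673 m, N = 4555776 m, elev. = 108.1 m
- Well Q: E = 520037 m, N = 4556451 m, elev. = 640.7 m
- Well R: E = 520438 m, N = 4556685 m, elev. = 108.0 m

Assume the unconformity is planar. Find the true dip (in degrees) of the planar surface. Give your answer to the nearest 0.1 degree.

Let the plane be z = a·E + b·N + c.
Well Q−Well P: −636a + 675b = 532.6;  Well R−Well P: −235a + 909b = −0.1.
Solving gives a = −1.15424, b = −0.29851.
Gradient magnitude |∇z| = √(a² + b²) = √(1.33226 + 0.08911) = 1.19221.
True dip = arctan(1.19221) = 50.0°, dipping toward ENE (azimuth ≈ 075°).

50.0°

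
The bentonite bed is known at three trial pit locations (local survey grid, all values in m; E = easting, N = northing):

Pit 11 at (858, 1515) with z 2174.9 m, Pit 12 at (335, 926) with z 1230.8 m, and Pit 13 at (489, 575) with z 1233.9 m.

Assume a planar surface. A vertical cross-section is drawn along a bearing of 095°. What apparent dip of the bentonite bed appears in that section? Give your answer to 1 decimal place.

Two edge vectors: Pit 11→Pit 12 = (-523, -589, -944.1), Pit 11→Pit 13 = (-369, -940, -941).
Normal n = (Pit 11→Pit 12) × (Pit 11→Pit 13) = (-333205, -143770.1, 274279).
So ∂z/∂E = −n_x/n_z = 1.21484 and ∂z/∂N = −n_y/n_z = 0.52417.
Unit vector along 095° is (sin 95°, cos 95°) = (0.9962, -0.0872).
Slope in that direction = a·(0.9962) + b·(-0.0872) = 1.16453.
Apparent dip = arctan|1.16453| = 49.3° (true dip is 52.9°, so apparent ≤ true as expected).

49.3°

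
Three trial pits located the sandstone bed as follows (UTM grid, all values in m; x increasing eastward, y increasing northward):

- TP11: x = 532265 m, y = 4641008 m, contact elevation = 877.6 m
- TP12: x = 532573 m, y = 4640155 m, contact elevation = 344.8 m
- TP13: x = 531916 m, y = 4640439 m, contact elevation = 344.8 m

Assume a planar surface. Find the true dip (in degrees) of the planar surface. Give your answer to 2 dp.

Two edge vectors: TP11→TP12 = (308, -853, -532.8), TP11→TP13 = (-349, -569, -532.8).
Normal n = (TP11→TP12) × (TP11→TP13) = (151315.2, 350049.6, -472949).
So ∂z/∂x = −n_x/n_z = 0.31994 and ∂z/∂y = −n_y/n_z = 0.74014.
Gradient magnitude |∇z| = √(a² + b²) = √(0.10236 + 0.54781) = 0.80633.
True dip = arctan(0.80633) = 38.88°, dipping toward SSW (azimuth ≈ 203°).

38.88°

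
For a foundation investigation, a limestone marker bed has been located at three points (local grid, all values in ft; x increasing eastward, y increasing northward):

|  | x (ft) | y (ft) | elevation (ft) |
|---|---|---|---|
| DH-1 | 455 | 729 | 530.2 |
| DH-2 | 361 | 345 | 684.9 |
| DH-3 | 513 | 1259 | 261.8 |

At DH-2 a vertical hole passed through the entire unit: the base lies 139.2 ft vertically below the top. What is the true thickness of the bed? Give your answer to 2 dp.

100.11 ft

Two edge vectors: DH-1→DH-2 = (-94, -384, 154.7), DH-1→DH-3 = (58, 530, -268.4).
Normal n = (DH-1→DH-2) × (DH-1→DH-3) = (21074.6, -16257, -27548).
So ∂z/∂x = −n_x/n_z = 0.76501 and ∂z/∂y = −n_y/n_z = −0.59013.
|∇z| = √(a²+b²) = 0.96618, so dip δ = arctan(0.96618) = 44.01°.
True thickness = vertical thickness × cos δ = 139.2 × cos 44.01° = 100.11 ft.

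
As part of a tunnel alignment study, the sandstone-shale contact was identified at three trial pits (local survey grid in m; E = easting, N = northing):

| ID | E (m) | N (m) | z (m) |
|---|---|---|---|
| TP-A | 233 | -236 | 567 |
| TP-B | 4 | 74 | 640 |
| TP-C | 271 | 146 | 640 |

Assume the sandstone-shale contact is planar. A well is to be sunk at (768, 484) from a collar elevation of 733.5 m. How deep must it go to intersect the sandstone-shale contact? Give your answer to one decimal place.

Let the plane be z = a·E + b·N + c.
TP-B−TP-A: −229a + 310b = 73;  TP-C−TP-A: 38a + 382b = 73.
Solving gives a = −0.05295, b = 0.19637.
Then c = 567 − a·233 − b·-236 = 625.68.
At (768, 484): z_contact = −40.67 + 95.04 + 625.68 = 680.05 m.
Depth below ground = 733.5 − 680.05 = 53.4 m.

53.4 m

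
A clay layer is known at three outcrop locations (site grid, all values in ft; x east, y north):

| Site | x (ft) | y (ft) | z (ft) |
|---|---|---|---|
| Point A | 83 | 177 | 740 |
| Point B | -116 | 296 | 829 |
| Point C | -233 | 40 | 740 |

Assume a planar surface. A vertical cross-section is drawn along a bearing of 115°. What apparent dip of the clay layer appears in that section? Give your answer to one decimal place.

Let the plane be z = a·x + b·y + c.
Point B−Point A: −199a + 119b = 89;  Point C−Point A: −316a − 137b = 0.
Solving gives a = −0.18797, b = 0.43356.
Unit vector along 115° is (sin 115°, cos 115°) = (0.9063, -0.4226).
Slope in that direction = a·(0.9063) + b·(-0.4226) = −0.35359.
Apparent dip = arctan|0.35359| = 19.5° (true dip is 25.3°, so apparent ≤ true as expected).

19.5°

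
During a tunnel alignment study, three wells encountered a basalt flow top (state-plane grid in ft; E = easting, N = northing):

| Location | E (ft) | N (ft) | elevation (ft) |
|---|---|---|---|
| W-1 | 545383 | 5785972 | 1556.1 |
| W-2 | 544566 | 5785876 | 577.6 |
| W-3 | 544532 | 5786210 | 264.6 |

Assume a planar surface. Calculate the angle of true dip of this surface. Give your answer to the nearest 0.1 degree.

Two edge vectors: W-1→W-2 = (-817, -96, -978.5), W-1→W-3 = (-851, 238, -1291.5).
Normal n = (W-1→W-2) × (W-1→W-3) = (356867, -222452, -276142).
So ∂z/∂E = −n_x/n_z = 1.29233 and ∂z/∂N = −n_y/n_z = −0.80557.
Gradient magnitude |∇z| = √(a² + b²) = √(1.67012 + 0.64894) = 1.52285.
True dip = arctan(1.52285) = 56.7°, dipping toward WNW (azimuth ≈ 302°).

56.7°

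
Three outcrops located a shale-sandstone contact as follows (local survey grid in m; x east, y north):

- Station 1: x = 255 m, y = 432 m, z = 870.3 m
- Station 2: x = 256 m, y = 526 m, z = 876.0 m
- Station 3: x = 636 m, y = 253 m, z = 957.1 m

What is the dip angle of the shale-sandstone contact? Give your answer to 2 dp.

14.66°

Two edge vectors: Station 1→Station 2 = (1, 94, 5.7), Station 1→Station 3 = (381, -179, 86.8).
Normal n = (Station 1→Station 2) × (Station 1→Station 3) = (9179.5, 2084.9, -35993).
So ∂z/∂x = −n_x/n_z = 0.25504 and ∂z/∂y = −n_y/n_z = 0.05793.
Gradient magnitude |∇z| = √(a² + b²) = √(0.06504 + 0.00336) = 0.26153.
True dip = arctan(0.26153) = 14.66°, dipping toward WSW (azimuth ≈ 257°).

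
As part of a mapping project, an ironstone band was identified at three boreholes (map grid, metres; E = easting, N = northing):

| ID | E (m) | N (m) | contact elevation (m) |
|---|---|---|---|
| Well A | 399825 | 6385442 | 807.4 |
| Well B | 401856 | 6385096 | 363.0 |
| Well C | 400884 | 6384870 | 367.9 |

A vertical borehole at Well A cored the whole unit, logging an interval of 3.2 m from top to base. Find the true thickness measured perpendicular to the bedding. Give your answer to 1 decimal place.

Let the plane be z = a·E + b·N + c.
Well B−Well A: 2031a − 346b = −444.4;  Well C−Well A: 1059a − 572b = −439.5.
Solving gives a = −0.12841, b = 0.53061.
|∇z| = √(a²+b²) = 0.54593, so dip δ = arctan(0.54593) = 28.63°.
True thickness = vertical thickness × cos δ = 3.2 × cos 28.63° = 2.8 m.

2.8 m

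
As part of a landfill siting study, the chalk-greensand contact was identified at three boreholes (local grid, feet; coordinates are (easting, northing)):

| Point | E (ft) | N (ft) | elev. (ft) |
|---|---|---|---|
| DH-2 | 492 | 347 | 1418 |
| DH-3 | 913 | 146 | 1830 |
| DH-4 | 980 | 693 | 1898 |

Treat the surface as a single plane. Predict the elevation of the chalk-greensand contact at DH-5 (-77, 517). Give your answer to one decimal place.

860.7 ft

Let the plane be z = a·E + b·N + c.
DH-3−DH-2: 421a − 201b = 412;  DH-4−DH-2: 488a + 346b = 480.
Solving gives a = 0.98063, b = 0.00420.
Then c = 1418 − a·492 − b·347 = 934.07.
At (-77, 517): z = −75.5 + 2.2 + 934.07 = 860.7 ft.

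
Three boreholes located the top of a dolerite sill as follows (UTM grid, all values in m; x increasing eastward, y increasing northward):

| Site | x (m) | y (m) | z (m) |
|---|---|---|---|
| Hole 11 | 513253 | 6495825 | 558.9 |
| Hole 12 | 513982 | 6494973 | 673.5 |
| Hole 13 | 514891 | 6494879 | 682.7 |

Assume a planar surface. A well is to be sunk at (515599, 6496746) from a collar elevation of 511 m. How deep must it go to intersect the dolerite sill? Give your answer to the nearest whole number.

89 m

Two edge vectors: Hole 11→Hole 12 = (729, -852, 114.6), Hole 11→Hole 13 = (1638, -946, 123.8).
Normal n = (Hole 11→Hole 12) × (Hole 11→Hole 13) = (2934, 97464.6, 705942).
So ∂z/∂x = −n_x/n_z = −0.00415615 and ∂z/∂y = −n_y/n_z = −0.13806318.
Intercept c from Hole 11: 558.9 + 2133.16 + 896834.28 = 899526.34.
At (515599, 6496746): z_contact = −2142.9 − 896961.4 + 899526.34 = 422.0 m.
Depth below ground = 511 − 422.0 = 89 m.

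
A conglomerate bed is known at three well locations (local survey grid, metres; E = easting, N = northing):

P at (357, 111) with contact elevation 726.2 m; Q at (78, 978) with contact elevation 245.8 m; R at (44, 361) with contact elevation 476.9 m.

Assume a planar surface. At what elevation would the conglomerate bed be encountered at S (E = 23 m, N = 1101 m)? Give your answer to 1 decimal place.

170.3 m

Let the plane be z = a·E + b·N + c.
Q−P: −279a + 867b = −480.4;  R−P: −313a + 250b = −249.3.
Solving gives a = 0.476355, b = −0.400804.
Then c = 726.2 − a·357 − b·111 = 600.63.
At (23, 1101): z = 11.0 − 441.3 + 600.63 = 170.3 m.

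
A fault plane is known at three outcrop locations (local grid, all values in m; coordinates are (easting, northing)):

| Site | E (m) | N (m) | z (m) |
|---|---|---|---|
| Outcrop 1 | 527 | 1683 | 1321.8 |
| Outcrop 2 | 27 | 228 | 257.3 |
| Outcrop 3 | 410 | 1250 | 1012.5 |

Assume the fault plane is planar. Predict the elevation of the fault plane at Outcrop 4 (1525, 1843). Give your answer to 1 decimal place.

1661.0 m

Let the plane be z = a·E + b·N + c.
Outcrop 2−Outcrop 1: −500a − 1455b = −1064.5;  Outcrop 3−Outcrop 1: −117a − 433b = −309.3.
Solving gives a = 0.235534, b = 0.650675.
Then c = 1321.8 − a·527 − b·1683 = 102.59.
At (1525, 1843): z = 359.2 + 1199.2 + 102.59 = 1661.0 m.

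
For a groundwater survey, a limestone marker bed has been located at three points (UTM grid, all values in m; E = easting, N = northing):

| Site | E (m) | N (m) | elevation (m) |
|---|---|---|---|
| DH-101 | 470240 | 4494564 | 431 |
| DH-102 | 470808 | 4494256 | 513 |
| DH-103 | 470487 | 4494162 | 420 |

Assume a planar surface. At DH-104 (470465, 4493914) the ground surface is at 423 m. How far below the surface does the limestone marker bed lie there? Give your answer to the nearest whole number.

51 m

Let the plane be z = a·E + b·N + c.
DH-102−DH-101: 568a − 308b = 82;  DH-103−DH-101: 247a − 402b = −11.
Solving gives a = 0.23874951, b = 0.17405753.
Then c = 431 − a·470240 − b·4494564 = −894151.29.
At (470465, 4493914): z_contact = 112323.3 + 782199.6 − 894151.29 = 371.6 m.
Depth below ground = 423 − 371.6 = 51 m.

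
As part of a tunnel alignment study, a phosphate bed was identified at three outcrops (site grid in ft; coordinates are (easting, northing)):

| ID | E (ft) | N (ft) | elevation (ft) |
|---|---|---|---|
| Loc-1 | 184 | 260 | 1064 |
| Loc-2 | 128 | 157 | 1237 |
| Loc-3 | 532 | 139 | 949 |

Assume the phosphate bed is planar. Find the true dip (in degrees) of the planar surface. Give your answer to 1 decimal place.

Two edge vectors: Loc-1→Loc-2 = (-56, -103, 173), Loc-1→Loc-3 = (348, -121, -115).
Normal n = (Loc-1→Loc-2) × (Loc-1→Loc-3) = (32778, 53764, 42620).
So ∂z/∂E = −n_x/n_z = −0.76908 and ∂z/∂N = −n_y/n_z = −1.26147.
Gradient magnitude |∇z| = √(a² + b²) = √(0.59148 + 1.59132) = 1.47743.
True dip = arctan(1.47743) = 55.9°, dipping toward NNE (azimuth ≈ 031°).

55.9°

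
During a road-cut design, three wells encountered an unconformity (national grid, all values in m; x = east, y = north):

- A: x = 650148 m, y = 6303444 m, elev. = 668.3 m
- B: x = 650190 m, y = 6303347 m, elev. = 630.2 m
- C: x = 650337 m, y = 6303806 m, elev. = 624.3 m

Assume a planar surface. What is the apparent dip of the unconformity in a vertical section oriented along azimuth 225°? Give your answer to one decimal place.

15.0°

Two edge vectors: A→B = (42, -97, -38.1), A→C = (189, 362, -44).
Normal n = (A→B) × (A→C) = (18060.2, -5352.9, 33537).
So ∂z/∂x = −n_x/n_z = −0.53852 and ∂z/∂y = −n_y/n_z = 0.15961.
Unit vector along 225° is (sin 225°, cos 225°) = (-0.7071, -0.7071).
Slope in that direction = a·(-0.7071) + b·(-0.7071) = 0.26793.
Apparent dip = arctan|0.26793| = 15.0° (true dip is 29.3°, so apparent ≤ true as expected).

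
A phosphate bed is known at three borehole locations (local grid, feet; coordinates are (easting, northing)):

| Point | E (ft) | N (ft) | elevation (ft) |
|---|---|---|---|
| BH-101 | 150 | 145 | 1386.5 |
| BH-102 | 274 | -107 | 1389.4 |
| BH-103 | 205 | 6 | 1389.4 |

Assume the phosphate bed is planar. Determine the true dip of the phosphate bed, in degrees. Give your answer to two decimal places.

6.49°

Two edge vectors: BH-101→BH-102 = (124, -252, 2.9), BH-101→BH-103 = (55, -139, 2.9).
Normal n = (BH-101→BH-102) × (BH-101→BH-103) = (-327.7, -200.1, -3376).
So ∂z/∂E = −n_x/n_z = −0.09707 and ∂z/∂N = −n_y/n_z = −0.05927.
Gradient magnitude |∇z| = √(a² + b²) = √(0.00942 + 0.00351) = 0.11373.
True dip = arctan(0.11373) = 6.49°, dipping toward ENE (azimuth ≈ 059°).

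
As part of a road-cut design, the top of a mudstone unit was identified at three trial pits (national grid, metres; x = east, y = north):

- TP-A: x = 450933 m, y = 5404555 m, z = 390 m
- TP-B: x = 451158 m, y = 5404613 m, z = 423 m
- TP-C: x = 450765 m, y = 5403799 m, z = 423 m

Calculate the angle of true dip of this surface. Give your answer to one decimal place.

10.5°

Two edge vectors: TP-A→TP-B = (225, 58, 33), TP-A→TP-C = (-168, -756, 33).
Normal n = (TP-A→TP-B) × (TP-A→TP-C) = (26862, -12969, -160356).
So ∂z/∂x = −n_x/n_z = 0.16751 and ∂z/∂y = −n_y/n_z = −0.08088.
Gradient magnitude |∇z| = √(a² + b²) = √(0.02806 + 0.00654) = 0.18602.
True dip = arctan(0.18602) = 10.5°, dipping toward WNW (azimuth ≈ 296°).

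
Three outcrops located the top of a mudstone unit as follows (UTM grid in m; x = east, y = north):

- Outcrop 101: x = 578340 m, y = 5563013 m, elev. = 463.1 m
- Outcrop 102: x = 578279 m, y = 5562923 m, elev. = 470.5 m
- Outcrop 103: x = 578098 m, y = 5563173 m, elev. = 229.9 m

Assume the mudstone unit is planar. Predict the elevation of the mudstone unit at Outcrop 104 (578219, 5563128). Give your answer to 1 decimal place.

Let the plane be z = a·x + b·y + c.
Outcrop 102−Outcrop 101: −61a − 90b = 7.4;  Outcrop 103−Outcrop 101: −242a + 160b = −233.2.
Solving gives a = 0.627901078, b = −0.507799620.
Then c = 463.1 − a·578340 − b·5563013 = 2462218.68.
At (578219, 5563128): z = 363064.3 − 2824954.3 + 2462218.68 = 328.7 m.

328.7 m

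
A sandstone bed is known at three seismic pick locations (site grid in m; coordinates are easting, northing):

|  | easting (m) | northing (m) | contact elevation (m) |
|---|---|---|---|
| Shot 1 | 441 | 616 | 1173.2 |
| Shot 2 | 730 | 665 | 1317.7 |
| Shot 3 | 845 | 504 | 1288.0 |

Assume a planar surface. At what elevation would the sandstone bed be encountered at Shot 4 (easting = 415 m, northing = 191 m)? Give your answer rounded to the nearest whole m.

Two edge vectors: Shot 1→Shot 2 = (289, 49, 144.5), Shot 1→Shot 3 = (404, -112, 114.8).
Normal n = (Shot 1→Shot 2) × (Shot 1→Shot 3) = (21809.2, 25200.8, -52164).
So ∂z/∂easting = −n_x/n_z = 0.41809 and ∂z/∂northing = −n_y/n_z = 0.48311.
Intercept c from Shot 1: 1173.2 − 184.38 − 297.59 = 691.23.
At (415, 191): z = 173.5 + 92.3 + 691.23 = 957.0 m.

957 m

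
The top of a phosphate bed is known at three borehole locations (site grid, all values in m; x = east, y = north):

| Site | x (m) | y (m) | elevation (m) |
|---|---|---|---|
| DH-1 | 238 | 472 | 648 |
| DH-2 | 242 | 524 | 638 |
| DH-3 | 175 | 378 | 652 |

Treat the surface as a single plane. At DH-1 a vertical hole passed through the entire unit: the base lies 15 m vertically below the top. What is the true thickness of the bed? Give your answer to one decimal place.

14.2 m

Two edge vectors: DH-1→DH-2 = (4, 52, -10), DH-1→DH-3 = (-63, -94, 4).
Normal n = (DH-1→DH-2) × (DH-1→DH-3) = (-732, 614, 2900).
So ∂z/∂x = −n_x/n_z = 0.25241 and ∂z/∂y = −n_y/n_z = −0.21172.
|∇z| = √(a²+b²) = 0.32945, so dip δ = arctan(0.32945) = 18.23°.
True thickness = vertical thickness × cos δ = 15 × cos 18.23° = 14.2 m.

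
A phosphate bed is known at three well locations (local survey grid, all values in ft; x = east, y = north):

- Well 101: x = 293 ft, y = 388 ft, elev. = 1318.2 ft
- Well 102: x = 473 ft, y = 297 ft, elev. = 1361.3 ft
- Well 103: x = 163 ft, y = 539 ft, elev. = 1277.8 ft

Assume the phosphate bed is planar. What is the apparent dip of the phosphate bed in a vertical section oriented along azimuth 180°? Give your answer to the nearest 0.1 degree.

Two edge vectors: Well 101→Well 102 = (180, -91, 43.1), Well 101→Well 103 = (-130, 151, -40.4).
Normal n = (Well 101→Well 102) × (Well 101→Well 103) = (-2831.7, 1669, 15350).
So ∂z/∂x = −n_x/n_z = 0.18448 and ∂z/∂y = −n_y/n_z = −0.10873.
Unit vector along 180° is (sin 180°, cos 180°) = (0.0000, -1.0000).
Slope in that direction = a·(0.0000) + b·(-1.0000) = 0.10873.
Apparent dip = arctan|0.10873| = 6.2° (true dip is 12.1°, so apparent ≤ true as expected).

6.2°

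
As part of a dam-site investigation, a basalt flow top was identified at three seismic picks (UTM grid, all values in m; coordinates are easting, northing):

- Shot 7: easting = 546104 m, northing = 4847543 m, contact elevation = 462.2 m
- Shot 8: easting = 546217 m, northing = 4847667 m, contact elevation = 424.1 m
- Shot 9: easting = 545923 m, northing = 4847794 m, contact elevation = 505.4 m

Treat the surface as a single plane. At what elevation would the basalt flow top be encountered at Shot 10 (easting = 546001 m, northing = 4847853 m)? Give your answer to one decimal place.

Two edge vectors: Shot 7→Shot 8 = (113, 124, -38.1), Shot 7→Shot 9 = (-181, 251, 43.2).
Normal n = (Shot 7→Shot 8) × (Shot 7→Shot 9) = (14919.9, 2014.5, 50807).
So ∂z/∂easting = −n_x/n_z = −0.293658354 and ∂z/∂northing = −n_y/n_z = −0.039650048.
Intercept c from Shot 7: 462.2 + 160368.00 + 192205.31 = 353035.52.
At (546001, 4847853): z = −160337.8 − 192217.6 + 353035.52 = 480.2 m.

480.2 m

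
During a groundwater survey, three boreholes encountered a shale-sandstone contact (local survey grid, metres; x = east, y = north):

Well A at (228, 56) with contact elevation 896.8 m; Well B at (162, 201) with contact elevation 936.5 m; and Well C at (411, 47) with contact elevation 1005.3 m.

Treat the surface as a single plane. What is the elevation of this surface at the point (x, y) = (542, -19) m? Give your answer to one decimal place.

1049.8 m

Let the plane be z = a·x + b·y + c.
Well B−Well A: −66a + 145b = 39.7;  Well C−Well A: 183a − 9b = 108.5.
Solving gives a = 0.62025, b = 0.55611.
Then c = 896.8 − a·228 − b·56 = 724.24.
At (542, -19): z = 336.2 − 10.6 + 724.24 = 1049.8 m.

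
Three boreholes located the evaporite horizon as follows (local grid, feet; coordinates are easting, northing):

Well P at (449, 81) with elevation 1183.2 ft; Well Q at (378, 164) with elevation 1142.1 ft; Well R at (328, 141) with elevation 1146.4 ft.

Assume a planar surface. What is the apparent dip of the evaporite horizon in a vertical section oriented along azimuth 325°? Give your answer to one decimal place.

21.4°

Two edge vectors: Well P→Well Q = (-71, 83, -41.1), Well P→Well R = (-121, 60, -36.8).
Normal n = (Well P→Well Q) × (Well P→Well R) = (-588.4, 2360.3, 5783).
So ∂z/∂easting = −n_x/n_z = 0.10175 and ∂z/∂northing = −n_y/n_z = −0.40814.
Unit vector along 325° is (sin 325°, cos 325°) = (-0.5736, 0.8192).
Slope in that direction = a·(-0.5736) + b·(0.8192) = −0.39269.
Apparent dip = arctan|0.39269| = 21.4° (true dip is 22.8°, so apparent ≤ true as expected).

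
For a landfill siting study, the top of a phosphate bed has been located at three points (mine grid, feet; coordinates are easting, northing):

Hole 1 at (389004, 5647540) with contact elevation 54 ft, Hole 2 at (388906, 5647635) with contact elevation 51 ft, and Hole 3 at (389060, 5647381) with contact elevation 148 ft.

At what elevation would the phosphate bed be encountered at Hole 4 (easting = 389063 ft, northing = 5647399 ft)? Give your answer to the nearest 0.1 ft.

Let the plane be z = a·easting + b·northing + c.
Hole 2−Hole 1: −98a + 95b = −3;  Hole 3−Hole 1: 56a − 159b = 94.
Solving gives a = −0.823718573, b = −0.881309686.
Then c = 54 − a·389004 − b·5647540 = 5297715.53.
At (389063, 5647399): z = −320478.4 − 4977107.4 + 5297715.53 = 129.7 ft.

129.7 ft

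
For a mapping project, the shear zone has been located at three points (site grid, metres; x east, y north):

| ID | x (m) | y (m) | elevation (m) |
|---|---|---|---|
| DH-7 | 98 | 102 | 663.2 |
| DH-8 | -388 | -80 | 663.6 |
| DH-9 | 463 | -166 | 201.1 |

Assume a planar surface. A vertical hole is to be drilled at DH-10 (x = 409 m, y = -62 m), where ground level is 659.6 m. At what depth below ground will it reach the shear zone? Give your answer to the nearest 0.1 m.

316.7 m

Let the plane be z = a·x + b·y + c.
DH-8−DH-7: −486a − 182b = 0.4;  DH-9−DH-7: 365a − 268b = −462.1.
Solving gives a = −0.42816, b = 1.14113.
Then c = 663.2 − a·98 − b·102 = 588.76.
At (409, -62): z_contact = −175.12 − 70.75 + 588.76 = 342.90 m.
Depth below ground = 659.6 − 342.90 = 316.7 m.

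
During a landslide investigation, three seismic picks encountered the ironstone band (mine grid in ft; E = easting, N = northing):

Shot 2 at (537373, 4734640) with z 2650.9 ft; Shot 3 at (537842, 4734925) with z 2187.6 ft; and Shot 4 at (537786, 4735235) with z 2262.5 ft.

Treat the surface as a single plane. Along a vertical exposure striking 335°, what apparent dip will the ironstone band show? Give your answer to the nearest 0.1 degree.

25.8°

Two edge vectors: Shot 2→Shot 3 = (469, 285, -463.3), Shot 2→Shot 4 = (413, 595, -388.4).
Normal n = (Shot 2→Shot 3) × (Shot 2→Shot 4) = (164969.5, -9183.3, 161350).
So ∂z/∂E = −n_x/n_z = −1.02243 and ∂z/∂N = −n_y/n_z = 0.05692.
Unit vector along 335° is (sin 335°, cos 335°) = (-0.4226, 0.9063).
Slope in that direction = a·(-0.4226) + b·(0.9063) = 0.48368.
Apparent dip = arctan|0.48368| = 25.8° (true dip is 45.7°, so apparent ≤ true as expected).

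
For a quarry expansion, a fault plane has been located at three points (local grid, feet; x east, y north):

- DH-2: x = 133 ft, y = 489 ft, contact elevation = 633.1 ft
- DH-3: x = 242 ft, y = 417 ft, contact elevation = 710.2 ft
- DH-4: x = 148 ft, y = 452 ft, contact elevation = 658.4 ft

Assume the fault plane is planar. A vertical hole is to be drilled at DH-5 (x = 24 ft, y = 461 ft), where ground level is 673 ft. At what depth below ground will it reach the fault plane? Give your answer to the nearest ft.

63 ft

Two edge vectors: DH-2→DH-3 = (109, -72, 77.1), DH-2→DH-4 = (15, -37, 25.3).
Normal n = (DH-2→DH-3) × (DH-2→DH-4) = (1031.1, -1601.2, -2953).
So ∂z/∂x = −n_x/n_z = 0.34917 and ∂z/∂y = −n_y/n_z = −0.54223.
Intercept c from DH-2: 633.1 − 46.44 + 265.15 = 851.81.
At (24, 461): z_contact = 8.4 − 250.0 + 851.81 = 610.2 ft.
Depth below ground = 673 − 610.2 = 63 ft.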